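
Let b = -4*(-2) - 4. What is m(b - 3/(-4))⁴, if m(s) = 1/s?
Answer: 256/130321 ≈ 0.0019644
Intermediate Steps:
b = 4 (b = 8 - 4 = 4)
m(s) = 1/s
m(b - 3/(-4))⁴ = (1/(4 - 3/(-4)))⁴ = (1/(4 - 3*(-1)/4))⁴ = (1/(4 - 1*(-¾)))⁴ = (1/(4 + ¾))⁴ = (1/(19/4))⁴ = (4/19)⁴ = 256/130321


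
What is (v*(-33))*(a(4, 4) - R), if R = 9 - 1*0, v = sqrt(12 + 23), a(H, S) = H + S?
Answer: 33*sqrt(35) ≈ 195.23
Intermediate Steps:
v = sqrt(35) ≈ 5.9161
R = 9 (R = 9 + 0 = 9)
(v*(-33))*(a(4, 4) - R) = (sqrt(35)*(-33))*((4 + 4) - 1*9) = (-33*sqrt(35))*(8 - 9) = -33*sqrt(35)*(-1) = 33*sqrt(35)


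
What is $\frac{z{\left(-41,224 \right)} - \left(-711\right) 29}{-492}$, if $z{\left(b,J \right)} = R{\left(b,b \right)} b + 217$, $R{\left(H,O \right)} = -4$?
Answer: $- \frac{1750}{41} \approx -42.683$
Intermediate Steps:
$z{\left(b,J \right)} = 217 - 4 b$ ($z{\left(b,J \right)} = - 4 b + 217 = 217 - 4 b$)
$\frac{z{\left(-41,224 \right)} - \left(-711\right) 29}{-492} = \frac{\left(217 - -164\right) - \left(-711\right) 29}{-492} = \left(\left(217 + 164\right) - -20619\right) \left(- \frac{1}{492}\right) = \left(381 + 20619\right) \left(- \frac{1}{492}\right) = 21000 \left(- \frac{1}{492}\right) = - \frac{1750}{41}$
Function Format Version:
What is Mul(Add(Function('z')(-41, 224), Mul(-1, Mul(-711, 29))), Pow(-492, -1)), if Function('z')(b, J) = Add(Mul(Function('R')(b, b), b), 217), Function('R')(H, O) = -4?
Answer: Rational(-1750, 41) ≈ -42.683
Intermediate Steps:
Function('z')(b, J) = Add(217, Mul(-4, b)) (Function('z')(b, J) = Add(Mul(-4, b), 217) = Add(217, Mul(-4, b)))
Mul(Add(Function('z')(-41, 224), Mul(-1, Mul(-711, 29))), Pow(-492, -1)) = Mul(Add(Add(217, Mul(-4, -41)), Mul(-1, Mul(-711, 29))), Pow(-492, -1)) = Mul(Add(Add(217, 164), Mul(-1, -20619)), Rational(-1, 492)) = Mul(Add(381, 20619), Rational(-1, 492)) = Mul(21000, Rational(-1, 492)) = Rational(-1750, 41)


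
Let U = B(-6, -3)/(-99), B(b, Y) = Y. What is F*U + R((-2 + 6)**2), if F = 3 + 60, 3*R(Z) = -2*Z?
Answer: -289/33 ≈ -8.7576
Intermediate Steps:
U = 1/33 (U = -3/(-99) = -3*(-1/99) = 1/33 ≈ 0.030303)
R(Z) = -2*Z/3 (R(Z) = (-2*Z)/3 = -2*Z/3)
F = 63
F*U + R((-2 + 6)**2) = 63*(1/33) - 2*(-2 + 6)**2/3 = 21/11 - 2/3*4**2 = 21/11 - 2/3*16 = 21/11 - 32/3 = -289/33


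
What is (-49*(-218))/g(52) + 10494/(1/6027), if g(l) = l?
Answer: 1644436129/26 ≈ 6.3248e+7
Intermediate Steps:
(-49*(-218))/g(52) + 10494/(1/6027) = -49*(-218)/52 + 10494/(1/6027) = 10682*(1/52) + 10494/(1/6027) = 5341/26 + 10494*6027 = 5341/26 + 63247338 = 1644436129/26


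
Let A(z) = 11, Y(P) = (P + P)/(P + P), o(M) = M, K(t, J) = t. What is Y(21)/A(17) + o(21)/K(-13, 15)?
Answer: -218/143 ≈ -1.5245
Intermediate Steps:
Y(P) = 1 (Y(P) = (2*P)/((2*P)) = (2*P)*(1/(2*P)) = 1)
Y(21)/A(17) + o(21)/K(-13, 15) = 1/11 + 21/(-13) = 1*(1/11) + 21*(-1/13) = 1/11 - 21/13 = -218/143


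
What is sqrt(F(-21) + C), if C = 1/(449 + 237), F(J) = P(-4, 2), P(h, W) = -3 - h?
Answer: sqrt(9618)/98 ≈ 1.0007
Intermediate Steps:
F(J) = 1 (F(J) = -3 - 1*(-4) = -3 + 4 = 1)
C = 1/686 ≈ 0.0014577
sqrt(F(-21) + C) = sqrt(1 + 1/686) = sqrt(687/686) = sqrt(9618)/98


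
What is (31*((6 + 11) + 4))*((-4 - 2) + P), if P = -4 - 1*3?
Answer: -8463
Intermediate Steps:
P = -7 (P = -4 - 3 = -7)
(31*((6 + 11) + 4))*((-4 - 2) + P) = (31*((6 + 11) + 4))*((-4 - 2) - 7) = (31*(17 + 4))*(-6 - 7) = (31*21)*(-13) = 651*(-13) = -8463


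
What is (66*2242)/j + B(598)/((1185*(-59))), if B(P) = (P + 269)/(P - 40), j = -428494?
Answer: -87471810793/253282608630 ≈ -0.34535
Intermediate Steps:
B(P) = (269 + P)/(-40 + P)
(66*2242)/j + B(598)/((1185*(-59))) = (66*2242)/(-428494) + ((269 + 598)/(-40 + 598))/((1185*(-59))) = 147972*(-1/428494) + (867/558)/(-69915) = -6726/19477 + ((1/558)*867)*(-1/69915) = -6726/19477 + (289/186)*(-1/69915) = -6726/19477 - 289/13004190 = -87471810793/253282608630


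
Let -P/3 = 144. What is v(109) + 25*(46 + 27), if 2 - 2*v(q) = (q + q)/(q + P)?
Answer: 589907/323 ≈ 1826.3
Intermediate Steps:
P = -432 (P = -3*144 = -432)
v(q) = 1 - q/(-432 + q) (v(q) = 1 - (q + q)/(2*(q - 432)) = 1 - 2*q/(2*(-432 + q)) = 1 - q/(-432 + q))
v(109) + 25*(46 + 27) = -432/(-432 + 109) + 25*(46 + 27) = -432/(-323) + 25*73 = -432*(-1/323) + 1825 = 432/323 + 1825 = 589907/323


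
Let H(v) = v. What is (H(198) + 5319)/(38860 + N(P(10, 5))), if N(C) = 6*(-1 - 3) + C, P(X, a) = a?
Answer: 1839/12947 ≈ 0.14204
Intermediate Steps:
N(C) = -24 + C (N(C) = 6*(-4) + C = -24 + C)
(H(198) + 5319)/(38860 + N(P(10, 5))) = (198 + 5319)/(38860 + (-24 + 5)) = 5517/(38860 - 19) = 5517/38841 = 5517*(1/38841) = 1839/12947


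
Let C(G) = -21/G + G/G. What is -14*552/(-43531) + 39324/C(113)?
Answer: 48358896237/1001213 ≈ 48300.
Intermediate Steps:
C(G) = 1 - 21/G (C(G) = -21/G + 1 = 1 - 21/G)
-14*552/(-43531) + 39324/C(113) = -14*552/(-43531) + 39324/(((-21 + 113)/113)) = -7728*(-1/43531) + 39324/(((1/113)*92)) = 7728/43531 + 39324/(92/113) = 7728/43531 + 39324*(113/92) = 7728/43531 + 1110903/23 = 48358896237/1001213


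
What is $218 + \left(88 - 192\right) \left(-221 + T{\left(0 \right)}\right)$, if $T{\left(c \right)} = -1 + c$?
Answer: $23306$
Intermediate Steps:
$218 + \left(88 - 192\right) \left(-221 + T{\left(0 \right)}\right) = 218 + \left(88 - 192\right) \left(-221 + \left(-1 + 0\right)\right) = 218 - 104 \left(-221 - 1\right) = 218 - -23088 = 218 + 23088 = 23306$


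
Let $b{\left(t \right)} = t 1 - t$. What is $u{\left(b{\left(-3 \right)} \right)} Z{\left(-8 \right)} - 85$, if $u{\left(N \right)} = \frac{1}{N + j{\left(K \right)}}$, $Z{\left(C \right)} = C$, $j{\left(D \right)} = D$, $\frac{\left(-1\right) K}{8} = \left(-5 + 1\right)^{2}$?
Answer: $- \frac{1359}{16} \approx -84.938$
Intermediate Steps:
$K = -128$ ($K = - 8 \left(-5 + 1\right)^{2} = - 8 \left(-4\right)^{2} = \left(-8\right) 16 = -128$)
$b{\left(t \right)} = 0$ ($b{\left(t \right)} = t - t = 0$)
$u{\left(N \right)} = \frac{1}{-128 + N}$ ($u{\left(N \right)} = \frac{1}{N - 128} = \frac{1}{-128 + N}$)
$u{\left(b{\left(-3 \right)} \right)} Z{\left(-8 \right)} - 85 = \frac{1}{-128 + 0} \left(-8\right) - 85 = \frac{1}{-128} \left(-8\right) - 85 = \left(- \frac{1}{128}\right) \left(-8\right) - 85 = \frac{1}{16} - 85 = - \frac{1359}{16}$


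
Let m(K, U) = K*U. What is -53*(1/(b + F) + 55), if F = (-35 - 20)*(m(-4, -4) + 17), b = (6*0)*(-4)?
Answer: -5290672/1815 ≈ -2915.0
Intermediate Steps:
b = 0 (b = 0*(-4) = 0)
F = -1815 (F = (-35 - 20)*(-4*(-4) + 17) = -55*(16 + 17) = -55*33 = -1815)
-53*(1/(b + F) + 55) = -53*(1/(0 - 1815) + 55) = -53*(1/(-1815) + 55) = -53*(-1/1815 + 55) = -53*99824/1815 = -5290672/1815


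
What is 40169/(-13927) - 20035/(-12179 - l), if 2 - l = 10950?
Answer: 229579406/17144137 ≈ 13.391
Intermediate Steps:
l = -10948 (l = 2 - 1*10950 = 2 - 10950 = -10948)
40169/(-13927) - 20035/(-12179 - l) = 40169/(-13927) - 20035/(-12179 - 1*(-10948)) = 40169*(-1/13927) - 20035/(-12179 + 10948) = -40169/13927 - 20035/(-1231) = -40169/13927 - 20035*(-1/1231) = -40169/13927 + 20035/1231 = 229579406/17144137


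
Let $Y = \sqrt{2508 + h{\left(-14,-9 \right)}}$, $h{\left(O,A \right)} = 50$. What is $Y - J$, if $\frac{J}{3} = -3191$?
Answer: $9573 + \sqrt{2558} \approx 9623.6$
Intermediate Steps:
$J = -9573$ ($J = 3 \left(-3191\right) = -9573$)
$Y = \sqrt{2558}$ ($Y = \sqrt{2508 + 50} = \sqrt{2558} \approx 50.577$)
$Y - J = \sqrt{2558} - -9573 = \sqrt{2558} + 9573 = 9573 + \sqrt{2558}$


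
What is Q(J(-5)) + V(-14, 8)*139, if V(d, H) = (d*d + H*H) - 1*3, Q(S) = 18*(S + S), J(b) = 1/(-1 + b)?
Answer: 35717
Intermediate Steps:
Q(S) = 36*S (Q(S) = 18*(2*S) = 36*S)
V(d, H) = -3 + H² + d² (V(d, H) = (d² + H²) - 3 = (H² + d²) - 3 = -3 + H² + d²)
Q(J(-5)) + V(-14, 8)*139 = 36/(-1 - 5) + (-3 + 8² + (-14)²)*139 = 36/(-6) + (-3 + 64 + 196)*139 = 36*(-⅙) + 257*139 = -6 + 35723 = 35717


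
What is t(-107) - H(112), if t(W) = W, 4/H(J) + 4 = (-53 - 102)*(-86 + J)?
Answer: -215817/2017 ≈ -107.00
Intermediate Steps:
H(J) = 4/(13326 - 155*J) (H(J) = 4/(-4 + (-53 - 102)*(-86 + J)) = 4/(-4 - 155*(-86 + J)) = 4/(-4 + (13330 - 155*J)) = 4/(13326 - 155*J))
t(-107) - H(112) = -107 - (-4)/(-13326 + 155*112) = -107 - (-4)/(-13326 + 17360) = -107 - (-4)/4034 = -107 - 1*(-2/2017) = -107 + 2/2017 = -215817/2017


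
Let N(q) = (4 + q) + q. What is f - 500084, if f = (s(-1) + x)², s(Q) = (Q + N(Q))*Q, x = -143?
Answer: -479348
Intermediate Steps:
N(q) = 4 + 2*q
s(Q) = Q*(4 + 3*Q) (s(Q) = (Q + (4 + 2*Q))*Q = (4 + 3*Q)*Q = Q*(4 + 3*Q))
f = 20736 (f = (-(4 + 3*(-1)) - 143)² = (-(4 - 3) - 143)² = (-1*1 - 143)² = (-1 - 143)² = (-144)² = 20736)
f - 500084 = 20736 - 500084 = -479348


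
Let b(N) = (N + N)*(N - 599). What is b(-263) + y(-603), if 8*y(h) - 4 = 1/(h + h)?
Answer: 4374523799/9648 ≈ 4.5341e+5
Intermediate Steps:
y(h) = ½ + 1/(16*h) (y(h) = ½ + 1/(8*(h + h)) = ½ + 1/(8*((2*h))) = ½ + (1/(2*h))/8 = ½ + 1/(16*h))
b(N) = 2*N*(-599 + N) (b(N) = (2*N)*(-599 + N) = 2*N*(-599 + N))
b(-263) + y(-603) = 2*(-263)*(-599 - 263) + (1/16)*(1 + 8*(-603))/(-603) = 2*(-263)*(-862) + (1/16)*(-1/603)*(1 - 4824) = 453412 + (1/16)*(-1/603)*(-4823) = 453412 + 4823/9648 = 4374523799/9648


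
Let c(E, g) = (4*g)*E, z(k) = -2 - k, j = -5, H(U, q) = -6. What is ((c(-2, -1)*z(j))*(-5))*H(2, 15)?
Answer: 720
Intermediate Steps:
c(E, g) = 4*E*g
((c(-2, -1)*z(j))*(-5))*H(2, 15) = (((4*(-2)*(-1))*(-2 - 1*(-5)))*(-5))*(-6) = ((8*(-2 + 5))*(-5))*(-6) = ((8*3)*(-5))*(-6) = (24*(-5))*(-6) = -120*(-6) = 720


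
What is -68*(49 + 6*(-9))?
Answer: 340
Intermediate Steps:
-68*(49 + 6*(-9)) = -68*(49 - 54) = -68*(-5) = 340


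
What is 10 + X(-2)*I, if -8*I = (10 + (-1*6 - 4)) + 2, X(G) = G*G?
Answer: 9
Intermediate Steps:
X(G) = G²
I = -¼ (I = -((10 + (-1*6 - 4)) + 2)/8 = -((10 + (-6 - 4)) + 2)/8 = -((10 - 10) + 2)/8 = -(0 + 2)/8 = -⅛*2 = -¼ ≈ -0.25000)
10 + X(-2)*I = 10 + (-2)²*(-¼) = 10 + 4*(-¼) = 10 - 1 = 9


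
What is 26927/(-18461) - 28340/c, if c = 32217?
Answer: -1390691899/594758037 ≈ -2.3382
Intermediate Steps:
26927/(-18461) - 28340/c = 26927/(-18461) - 28340/32217 = 26927*(-1/18461) - 28340*1/32217 = -26927/18461 - 28340/32217 = -1390691899/594758037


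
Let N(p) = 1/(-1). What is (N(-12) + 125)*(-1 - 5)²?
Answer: 4464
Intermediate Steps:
N(p) = -1
(N(-12) + 125)*(-1 - 5)² = (-1 + 125)*(-1 - 5)² = 124*(-6)² = 124*36 = 4464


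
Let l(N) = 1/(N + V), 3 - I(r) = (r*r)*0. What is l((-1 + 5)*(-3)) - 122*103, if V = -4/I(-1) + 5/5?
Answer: -464945/37 ≈ -12566.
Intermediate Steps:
I(r) = 3 (I(r) = 3 - r*r*0 = 3 - r²*0 = 3 - 1*0 = 3 + 0 = 3)
V = -⅓ (V = -4/3 + 5/5 = -4*⅓ + 5*(⅕) = -4/3 + 1 = -⅓ ≈ -0.33333)
l(N) = 1/(-⅓ + N) (l(N) = 1/(N - ⅓) = 1/(-⅓ + N))
l((-1 + 5)*(-3)) - 122*103 = 3/(-1 + 3*((-1 + 5)*(-3))) - 122*103 = 3/(-1 + 3*(4*(-3))) - 12566 = 3/(-1 + 3*(-12)) - 12566 = 3/(-1 - 36) - 12566 = 3/(-37) - 12566 = 3*(-1/37) - 12566 = -3/37 - 12566 = -464945/37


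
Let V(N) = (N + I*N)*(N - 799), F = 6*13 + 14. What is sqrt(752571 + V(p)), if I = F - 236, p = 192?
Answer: sqrt(17418363) ≈ 4173.5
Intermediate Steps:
F = 92 (F = 78 + 14 = 92)
I = -144 (I = 92 - 236 = -144)
V(N) = -143*N*(-799 + N) (V(N) = (N - 144*N)*(N - 799) = (-143*N)*(-799 + N) = -143*N*(-799 + N))
sqrt(752571 + V(p)) = sqrt(752571 + 143*192*(799 - 1*192)) = sqrt(752571 + 143*192*(799 - 192)) = sqrt(752571 + 143*192*607) = sqrt(752571 + 16665792) = sqrt(17418363)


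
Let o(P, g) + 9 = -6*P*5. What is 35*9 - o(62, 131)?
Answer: 2184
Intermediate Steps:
o(P, g) = -9 - 30*P (o(P, g) = -9 - 6*P*5 = -9 - 30*P)
35*9 - o(62, 131) = 35*9 - (-9 - 30*62) = 315 - (-9 - 1860) = 315 - 1*(-1869) = 315 + 1869 = 2184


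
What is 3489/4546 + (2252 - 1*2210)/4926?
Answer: 2896291/3732266 ≈ 0.77601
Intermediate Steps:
3489/4546 + (2252 - 1*2210)/4926 = 3489*(1/4546) + (2252 - 2210)*(1/4926) = 3489/4546 + 42*(1/4926) = 3489/4546 + 7/821 = 2896291/3732266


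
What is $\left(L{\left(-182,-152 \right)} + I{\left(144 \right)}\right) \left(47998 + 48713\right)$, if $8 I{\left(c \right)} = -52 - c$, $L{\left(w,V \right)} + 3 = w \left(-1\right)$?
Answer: $\frac{29883699}{2} \approx 1.4942 \cdot 10^{7}$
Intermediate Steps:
$L{\left(w,V \right)} = -3 - w$ ($L{\left(w,V \right)} = -3 + w \left(-1\right) = -3 - w$)
$I{\left(c \right)} = - \frac{13}{2} - \frac{c}{8}$ ($I{\left(c \right)} = \frac{-52 - c}{8} = - \frac{13}{2} - \frac{c}{8}$)
$\left(L{\left(-182,-152 \right)} + I{\left(144 \right)}\right) \left(47998 + 48713\right) = \left(\left(-3 - -182\right) - \frac{49}{2}\right) \left(47998 + 48713\right) = \left(\left(-3 + 182\right) - \frac{49}{2}\right) 96711 = \left(179 - \frac{49}{2}\right) 96711 = \frac{309}{2} \cdot 96711 = \frac{29883699}{2}$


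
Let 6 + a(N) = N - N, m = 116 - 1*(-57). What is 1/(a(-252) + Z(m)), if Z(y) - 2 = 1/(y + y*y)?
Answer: -30102/120407 ≈ -0.25000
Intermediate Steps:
m = 173 (m = 116 + 57 = 173)
Z(y) = 2 + 1/(y + y²) (Z(y) = 2 + 1/(y + y*y) = 2 + 1/(y + y²))
a(N) = -6 (a(N) = -6 + (N - N) = -6 + 0 = -6)
1/(a(-252) + Z(m)) = 1/(-6 + (1 + 2*173 + 2*173²)/(173*(1 + 173))) = 1/(-6 + (1/173)*(1 + 346 + 2*29929)/174) = 1/(-6 + (1/173)*(1/174)*(1 + 346 + 59858)) = 1/(-6 + (1/173)*(1/174)*60205) = 1/(-6 + 60205/30102) = 1/(-120407/30102) = -30102/120407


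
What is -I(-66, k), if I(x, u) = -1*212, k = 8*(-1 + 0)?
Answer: 212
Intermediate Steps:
k = -8 (k = 8*(-1) = -8)
I(x, u) = -212
-I(-66, k) = -1*(-212) = 212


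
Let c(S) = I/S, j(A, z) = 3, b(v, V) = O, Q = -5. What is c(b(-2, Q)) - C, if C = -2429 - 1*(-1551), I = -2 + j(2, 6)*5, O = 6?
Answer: 5281/6 ≈ 880.17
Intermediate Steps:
b(v, V) = 6
I = 13 (I = -2 + 3*5 = -2 + 15 = 13)
c(S) = 13/S
C = -878 (C = -2429 + 1551 = -878)
c(b(-2, Q)) - C = 13/6 - 1*(-878) = 13*(⅙) + 878 = 13/6 + 878 = 5281/6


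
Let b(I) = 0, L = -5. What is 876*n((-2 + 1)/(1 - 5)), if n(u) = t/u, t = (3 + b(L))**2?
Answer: 31536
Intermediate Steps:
t = 9 (t = (3 + 0)**2 = 3**2 = 9)
n(u) = 9/u
876*n((-2 + 1)/(1 - 5)) = 876*(9/(((-2 + 1)/(1 - 5)))) = 876*(9/((-1/(-4)))) = 876*(9/((-1*(-1/4)))) = 876*(9/(1/4)) = 876*(9*4) = 876*36 = 31536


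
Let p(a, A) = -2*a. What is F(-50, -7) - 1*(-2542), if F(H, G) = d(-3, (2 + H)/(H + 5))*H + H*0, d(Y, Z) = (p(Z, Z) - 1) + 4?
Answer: 7496/3 ≈ 2498.7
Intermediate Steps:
d(Y, Z) = 3 - 2*Z (d(Y, Z) = (-2*Z - 1) + 4 = (-1 - 2*Z) + 4 = 3 - 2*Z)
F(H, G) = H*(3 - 2*(2 + H)/(5 + H)) (F(H, G) = (3 - 2*(2 + H)/(H + 5))*H + H*0 = (3 - 2*(2 + H)/(5 + H))*H + 0 = H*(3 - 2*(2 + H)/(5 + H)) + 0 = H*(3 - 2*(2 + H)/(5 + H)))
F(-50, -7) - 1*(-2542) = -50*(11 - 50)/(5 - 50) - 1*(-2542) = -50*(-39)/(-45) + 2542 = -50*(-1/45)*(-39) + 2542 = -130/3 + 2542 = 7496/3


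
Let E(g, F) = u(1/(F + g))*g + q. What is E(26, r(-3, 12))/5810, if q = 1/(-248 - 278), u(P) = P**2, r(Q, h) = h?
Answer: 1529/551618830 ≈ 2.7718e-6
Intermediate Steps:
q = -1/526 (q = 1/(-526) = -1/526 ≈ -0.0019011)
E(g, F) = -1/526 + g/(F + g)**2 (E(g, F) = (1/(F + g))**2*g - 1/526 = g/(F + g)**2 - 1/526 = -1/526 + g/(F + g)**2)
E(26, r(-3, 12))/5810 = (-1/526 + 26/(12 + 26)**2)/5810 = (-1/526 + 26/38**2)*(1/5810) = (-1/526 + 26*(1/1444))*(1/5810) = (-1/526 + 13/722)*(1/5810) = (1529/94943)*(1/5810) = 1529/551618830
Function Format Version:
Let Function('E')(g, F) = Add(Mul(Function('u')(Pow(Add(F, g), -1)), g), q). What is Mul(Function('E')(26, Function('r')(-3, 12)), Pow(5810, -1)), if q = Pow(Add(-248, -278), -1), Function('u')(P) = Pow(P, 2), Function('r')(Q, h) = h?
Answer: Rational(1529, 551618830) ≈ 2.7718e-6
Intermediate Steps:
q = Rational(-1, 526) (q = Pow(-526, -1) = Rational(-1, 526) ≈ -0.0019011)
Function('E')(g, F) = Add(Rational(-1, 526), Mul(g, Pow(Add(F, g), -2))) (Function('E')(g, F) = Add(Mul(Pow(Pow(Add(F, g), -1), 2), g), Rational(-1, 526)) = Add(Mul(Pow(Add(F, g), -2), g), Rational(-1, 526)) = Add(Mul(g, Pow(Add(F, g), -2)), Rational(-1, 526)) = Add(Rational(-1, 526), Mul(g, Pow(Add(F, g), -2))))
Mul(Function('E')(26, Function('r')(-3, 12)), Pow(5810, -1)) = Mul(Add(Rational(-1, 526), Mul(26, Pow(Add(12, 26), -2))), Pow(5810, -1)) = Mul(Add(Rational(-1, 526), Mul(26, Pow(38, -2))), Rational(1, 5810)) = Mul(Add(Rational(-1, 526), Mul(26, Rational(1, 1444))), Rational(1, 5810)) = Mul(Add(Rational(-1, 526), Rational(13, 722)), Rational(1, 5810)) = Mul(Rational(1529, 94943), Rational(1, 5810)) = Rational(1529, 551618830)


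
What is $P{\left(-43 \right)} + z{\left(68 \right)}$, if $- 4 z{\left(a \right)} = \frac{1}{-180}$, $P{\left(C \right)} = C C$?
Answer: $\frac{1331281}{720} \approx 1849.0$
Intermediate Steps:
$P{\left(C \right)} = C^{2}$
$z{\left(a \right)} = \frac{1}{720}$ ($z{\left(a \right)} = - \frac{1}{4 \left(-180\right)} = \left(- \frac{1}{4}\right) \left(- \frac{1}{180}\right) = \frac{1}{720}$)
$P{\left(-43 \right)} + z{\left(68 \right)} = \left(-43\right)^{2} + \frac{1}{720} = 1849 + \frac{1}{720} = \frac{1331281}{720}$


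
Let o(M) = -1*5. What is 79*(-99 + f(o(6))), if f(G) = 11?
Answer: -6952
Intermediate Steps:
o(M) = -5
79*(-99 + f(o(6))) = 79*(-99 + 11) = 79*(-88) = -6952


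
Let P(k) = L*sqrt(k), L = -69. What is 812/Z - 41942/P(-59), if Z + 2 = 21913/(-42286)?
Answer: -34336232/106485 - 41942*I*sqrt(59)/4071 ≈ -322.45 - 79.136*I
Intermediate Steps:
Z = -106485/42286 (Z = -2 + 21913/(-42286) = -2 + 21913*(-1/42286) = -2 - 21913/42286 = -106485/42286 ≈ -2.5182)
P(k) = -69*sqrt(k)
812/Z - 41942/P(-59) = 812/(-106485/42286) - 41942*I*sqrt(59)/4071 = 812*(-42286/106485) - 41942*I*sqrt(59)/4071 = -34336232/106485 - 41942*I*sqrt(59)/4071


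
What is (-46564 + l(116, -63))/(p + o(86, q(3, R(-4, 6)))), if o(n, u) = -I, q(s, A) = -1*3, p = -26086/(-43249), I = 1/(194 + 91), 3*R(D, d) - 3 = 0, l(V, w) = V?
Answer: -572516422320/7391261 ≈ -77459.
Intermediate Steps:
R(D, d) = 1 (R(D, d) = 1 + (⅓)*0 = 1 + 0 = 1)
I = 1/285 ≈ 0.0035088
p = 26086/43249 (p = -26086*(-1/43249) = 26086/43249 ≈ 0.60316)
q(s, A) = -3
o(n, u) = -1/285 (o(n, u) = -1*1/285 = -1/285)
(-46564 + l(116, -63))/(p + o(86, q(3, R(-4, 6)))) = (-46564 + 116)/(26086/43249 - 1/285) = -46448/7391261/12325965 = -46448*12325965/7391261 = -572516422320/7391261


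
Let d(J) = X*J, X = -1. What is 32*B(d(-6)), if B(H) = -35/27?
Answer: -1120/27 ≈ -41.482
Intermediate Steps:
d(J) = -J
B(H) = -35/27 (B(H) = -35*1/27 = -35/27)
32*B(d(-6)) = 32*(-35/27) = -1120/27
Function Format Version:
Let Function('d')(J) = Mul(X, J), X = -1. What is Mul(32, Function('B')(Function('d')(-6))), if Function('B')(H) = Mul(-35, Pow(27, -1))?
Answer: Rational(-1120, 27) ≈ -41.482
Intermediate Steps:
Function('d')(J) = Mul(-1, J)
Function('B')(H) = Rational(-35, 27) (Function('B')(H) = Mul(-35, Rational(1, 27)) = Rational(-35, 27))
Mul(32, Function('B')(Function('d')(-6))) = Mul(32, Rational(-35, 27)) = Rational(-1120, 27)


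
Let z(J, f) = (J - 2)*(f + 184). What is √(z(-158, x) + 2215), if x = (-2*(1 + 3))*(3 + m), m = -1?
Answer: I*√24665 ≈ 157.05*I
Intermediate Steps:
x = -16 (x = (-2*(1 + 3))*(3 - 1) = -2*4*2 = -8*2 = -16)
z(J, f) = (-2 + J)*(184 + f)
√(z(-158, x) + 2215) = √((-368 - 2*(-16) + 184*(-158) - 158*(-16)) + 2215) = √((-368 + 32 - 29072 + 2528) + 2215) = √(-26880 + 2215) = √(-24665) = I*√24665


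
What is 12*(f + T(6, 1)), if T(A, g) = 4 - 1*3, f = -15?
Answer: -168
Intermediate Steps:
T(A, g) = 1 (T(A, g) = 4 - 3 = 1)
12*(f + T(6, 1)) = 12*(-15 + 1) = 12*(-14) = -168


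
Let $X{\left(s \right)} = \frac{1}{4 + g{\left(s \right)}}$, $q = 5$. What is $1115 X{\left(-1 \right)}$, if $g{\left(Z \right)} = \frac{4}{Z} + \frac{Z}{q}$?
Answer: $-5575$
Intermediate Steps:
$g{\left(Z \right)} = \frac{4}{Z} + \frac{Z}{5}$
$X{\left(s \right)} = \frac{1}{4 + \frac{4}{s} + \frac{s}{5}}$ ($X{\left(s \right)} = \frac{1}{4 + \left(\frac{4}{s} + \frac{s}{5}\right)} = \frac{1}{4 + \frac{4}{s} + \frac{s}{5}}$)
$1115 X{\left(-1 \right)} = 1115 \cdot 5 \left(-1\right) \frac{1}{20 + \left(-1\right)^{2} + 20 \left(-1\right)} = 1115 \cdot 5 \left(-1\right) \frac{1}{20 + 1 - 20} = 1115 \cdot 5 \left(-1\right) 1^{-1} = 1115 \cdot 5 \left(-1\right) 1 = 1115 \left(-5\right) = -5575$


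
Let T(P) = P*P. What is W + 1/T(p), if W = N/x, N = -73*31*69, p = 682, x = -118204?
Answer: 9078479429/6872439662 ≈ 1.3210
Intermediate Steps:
N = -156147 (N = -2263*69 = -156147)
T(P) = P²
W = 156147/118204 (W = -156147/(-118204) = -156147*(-1/118204) = 156147/118204 ≈ 1.3210)
W + 1/T(p) = 156147/118204 + 1/(682²) = 156147/118204 + 1/465124 = 9078479429/6872439662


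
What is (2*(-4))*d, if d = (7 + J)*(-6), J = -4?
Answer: 144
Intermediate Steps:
d = -18 (d = (7 - 4)*(-6) = 3*(-6) = -18)
(2*(-4))*d = (2*(-4))*(-18) = -8*(-18) = 144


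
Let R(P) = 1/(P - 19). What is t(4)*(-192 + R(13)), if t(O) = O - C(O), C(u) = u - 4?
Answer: -2306/3 ≈ -768.67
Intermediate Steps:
C(u) = -4 + u
R(P) = 1/(-19 + P)
t(O) = 4 (t(O) = O - (-4 + O) = O + (4 - O) = 4)
t(4)*(-192 + R(13)) = 4*(-192 + 1/(-19 + 13)) = 4*(-192 + 1/(-6)) = 4*(-192 - 1/6) = 4*(-1153/6) = -2306/3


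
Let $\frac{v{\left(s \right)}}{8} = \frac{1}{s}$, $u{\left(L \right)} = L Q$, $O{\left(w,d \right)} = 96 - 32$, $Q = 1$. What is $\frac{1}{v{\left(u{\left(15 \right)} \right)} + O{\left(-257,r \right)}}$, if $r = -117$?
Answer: $\frac{15}{968} \approx 0.015496$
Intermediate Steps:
$O{\left(w,d \right)} = 64$
$u{\left(L \right)} = L$ ($u{\left(L \right)} = L 1 = L$)
$v{\left(s \right)} = \frac{8}{s}$
$\frac{1}{v{\left(u{\left(15 \right)} \right)} + O{\left(-257,r \right)}} = \frac{1}{\frac{8}{15} + 64} = \frac{1}{\frac{968}{15}} = \frac{15}{968}$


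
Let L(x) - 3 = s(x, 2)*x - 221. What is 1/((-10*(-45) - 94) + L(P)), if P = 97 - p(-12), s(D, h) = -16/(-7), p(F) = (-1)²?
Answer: 7/2502 ≈ 0.0027978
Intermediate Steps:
p(F) = 1
s(D, h) = 16/7 (s(D, h) = -16*(-⅐) = 16/7)
P = 96 (P = 97 - 1*1 = 97 - 1 = 96)
L(x) = -218 + 16*x/7 (L(x) = 3 + (16*x/7 - 221) = 3 + (-221 + 16*x/7) = -218 + 16*x/7)
1/((-10*(-45) - 94) + L(P)) = 1/((-10*(-45) - 94) + (-218 + (16/7)*96)) = 1/((450 - 94) + (-218 + 1536/7)) = 1/(356 + 10/7) = 1/(2502/7) = 7/2502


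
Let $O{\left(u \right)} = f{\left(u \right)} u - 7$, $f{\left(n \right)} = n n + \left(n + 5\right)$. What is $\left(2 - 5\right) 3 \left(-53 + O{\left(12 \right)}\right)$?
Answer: $-16848$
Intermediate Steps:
$f{\left(n \right)} = 5 + n + n^{2}$ ($f{\left(n \right)} = n^{2} + \left(5 + n\right) = 5 + n + n^{2}$)
$O{\left(u \right)} = -7 + u \left(5 + u + u^{2}\right)$ ($O{\left(u \right)} = \left(5 + u + u^{2}\right) u - 7 = u \left(5 + u + u^{2}\right) - 7 = -7 + u \left(5 + u + u^{2}\right)$)
$\left(2 - 5\right) 3 \left(-53 + O{\left(12 \right)}\right) = \left(2 - 5\right) 3 \left(-53 - \left(7 - 12 \left(5 + 12 + 12^{2}\right)\right)\right) = \left(-3\right) 3 \left(-53 - \left(7 - 12 \left(5 + 12 + 144\right)\right)\right) = - 9 \left(-53 + \left(-7 + 12 \cdot 161\right)\right) = - 9 \left(-53 + \left(-7 + 1932\right)\right) = - 9 \left(-53 + 1925\right) = \left(-9\right) 1872 = -16848$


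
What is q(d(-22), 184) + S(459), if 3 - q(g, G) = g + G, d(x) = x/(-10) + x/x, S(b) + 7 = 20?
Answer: -856/5 ≈ -171.20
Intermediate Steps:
S(b) = 13 (S(b) = -7 + 20 = 13)
d(x) = 1 - x/10 (d(x) = x*(-⅒) + 1 = -x/10 + 1 = 1 - x/10)
q(g, G) = 3 - G - g (q(g, G) = 3 - (g + G) = 3 - (G + g) = 3 + (-G - g) = 3 - G - g)
q(d(-22), 184) + S(459) = (3 - 1*184 - (1 - ⅒*(-22))) + 13 = (3 - 184 - (1 + 11/5)) + 13 = (3 - 184 - 1*16/5) + 13 = (3 - 184 - 16/5) + 13 = -921/5 + 13 = -856/5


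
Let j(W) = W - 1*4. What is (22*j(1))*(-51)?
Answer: 3366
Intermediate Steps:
j(W) = -4 + W (j(W) = W - 4 = -4 + W)
(22*j(1))*(-51) = (22*(-4 + 1))*(-51) = (22*(-3))*(-51) = -66*(-51) = 3366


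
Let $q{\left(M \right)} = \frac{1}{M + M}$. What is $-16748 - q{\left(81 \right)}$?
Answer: $- \frac{2713177}{162} \approx -16748.0$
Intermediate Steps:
$q{\left(M \right)} = \frac{1}{2 M}$
$-16748 - q{\left(81 \right)} = -16748 - \frac{1}{2 \cdot 81} = -16748 - \frac{1}{2} \cdot \frac{1}{81} = -16748 - \frac{1}{162} = - \frac{2713177}{162}$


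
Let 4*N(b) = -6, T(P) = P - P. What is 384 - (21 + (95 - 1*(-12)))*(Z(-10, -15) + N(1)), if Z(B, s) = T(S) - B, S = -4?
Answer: -704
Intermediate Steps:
T(P) = 0
N(b) = -3/2 (N(b) = (1/4)*(-6) = -3/2)
Z(B, s) = -B (Z(B, s) = 0 - B = -B)
384 - (21 + (95 - 1*(-12)))*(Z(-10, -15) + N(1)) = 384 - (21 + (95 - 1*(-12)))*(-1*(-10) - 3/2) = 384 - (21 + (95 + 12))*(10 - 3/2) = 384 - (21 + 107)*17/2 = 384 - 128*17/2 = 384 - 1*1088 = 384 - 1088 = -704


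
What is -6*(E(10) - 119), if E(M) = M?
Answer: 654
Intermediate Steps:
-6*(E(10) - 119) = -6*(10 - 119) = -6*(-109) = 654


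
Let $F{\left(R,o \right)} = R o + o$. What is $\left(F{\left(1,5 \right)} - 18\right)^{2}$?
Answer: $64$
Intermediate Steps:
$F{\left(R,o \right)} = o + R o$
$\left(F{\left(1,5 \right)} - 18\right)^{2} = \left(5 \left(1 + 1\right) - 18\right)^{2} = \left(5 \cdot 2 - 18\right)^{2} = \left(10 - 18\right)^{2} = \left(-8\right)^{2} = 64$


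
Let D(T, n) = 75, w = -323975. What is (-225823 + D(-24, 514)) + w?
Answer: -549723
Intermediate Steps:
(-225823 + D(-24, 514)) + w = (-225823 + 75) - 323975 = -225748 - 323975 = -549723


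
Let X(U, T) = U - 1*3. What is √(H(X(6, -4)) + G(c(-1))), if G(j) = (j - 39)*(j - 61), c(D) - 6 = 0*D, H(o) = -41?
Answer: √1774 ≈ 42.119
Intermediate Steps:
X(U, T) = -3 + U (X(U, T) = U - 3 = -3 + U)
c(D) = 6 (c(D) = 6 + 0*D = 6 + 0 = 6)
G(j) = (-61 + j)*(-39 + j) (G(j) = (-39 + j)*(-61 + j) = (-61 + j)*(-39 + j))
√(H(X(6, -4)) + G(c(-1))) = √(-41 + (2379 + 6² - 100*6)) = √(-41 + (2379 + 36 - 600)) = √(-41 + 1815) = √1774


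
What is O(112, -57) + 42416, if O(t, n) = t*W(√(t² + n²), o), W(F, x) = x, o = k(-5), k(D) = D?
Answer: 41856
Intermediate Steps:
o = -5
O(t, n) = -5*t (O(t, n) = t*(-5) = -5*t)
O(112, -57) + 42416 = -5*112 + 42416 = -560 + 42416 = 41856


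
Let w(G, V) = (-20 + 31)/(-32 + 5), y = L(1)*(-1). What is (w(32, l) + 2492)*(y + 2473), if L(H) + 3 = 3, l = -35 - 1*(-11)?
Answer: 166366129/27 ≈ 6.1617e+6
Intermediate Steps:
l = -24 (l = -35 + 11 = -24)
L(H) = 0 (L(H) = -3 + 3 = 0)
y = 0 (y = 0*(-1) = 0)
w(G, V) = -11/27 (w(G, V) = 11/(-27) = 11*(-1/27) = -11/27)
(w(32, l) + 2492)*(y + 2473) = (-11/27 + 2492)*(0 + 2473) = (67273/27)*2473 = 166366129/27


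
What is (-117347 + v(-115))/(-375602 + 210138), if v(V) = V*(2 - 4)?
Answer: 9009/12728 ≈ 0.70781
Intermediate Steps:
v(V) = -2*V (v(V) = V*(-2) = -2*V)
(-117347 + v(-115))/(-375602 + 210138) = (-117347 - 2*(-115))/(-375602 + 210138) = (-117347 + 230)/(-165464) = -117117*(-1/165464) = 9009/12728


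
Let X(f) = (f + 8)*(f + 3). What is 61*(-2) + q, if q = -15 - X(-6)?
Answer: -131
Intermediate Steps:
X(f) = (3 + f)*(8 + f) (X(f) = (8 + f)*(3 + f) = (3 + f)*(8 + f))
q = -9 (q = -15 - (24 + (-6)**2 + 11*(-6)) = -15 - (24 + 36 - 66) = -15 - 1*(-6) = -15 + 6 = -9)
61*(-2) + q = 61*(-2) - 9 = -122 - 9 = -131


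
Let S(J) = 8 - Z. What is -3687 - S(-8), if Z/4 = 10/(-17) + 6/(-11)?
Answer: -691813/187 ≈ -3699.5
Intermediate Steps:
Z = -848/187 (Z = 4*(10/(-17) + 6/(-11)) = 4*(10*(-1/17) + 6*(-1/11)) = 4*(-10/17 - 6/11) = 4*(-212/187) = -848/187 ≈ -4.5348)
S(J) = 2344/187 (S(J) = 8 - 1*(-848/187) = 8 + 848/187 = 2344/187)
-3687 - S(-8) = -3687 - 1*2344/187 = -3687 - 2344/187 = -691813/187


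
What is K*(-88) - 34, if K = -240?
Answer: 21086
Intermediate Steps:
K*(-88) - 34 = -240*(-88) - 34 = 21120 - 34 = 21086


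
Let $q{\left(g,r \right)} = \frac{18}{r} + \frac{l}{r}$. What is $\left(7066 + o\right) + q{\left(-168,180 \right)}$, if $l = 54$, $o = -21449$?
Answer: $- \frac{71913}{5} \approx -14383.0$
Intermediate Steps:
$q{\left(g,r \right)} = \frac{72}{r}$ ($q{\left(g,r \right)} = \frac{18}{r} + \frac{54}{r} = \frac{72}{r}$)
$\left(7066 + o\right) + q{\left(-168,180 \right)} = \left(7066 - 21449\right) + \frac{72}{180} = -14383 + 72 \cdot \frac{1}{180} = -14383 + \frac{2}{5} = - \frac{71913}{5}$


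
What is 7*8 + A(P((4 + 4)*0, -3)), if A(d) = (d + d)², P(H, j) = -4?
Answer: 120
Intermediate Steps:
A(d) = 4*d² (A(d) = (2*d)² = 4*d²)
7*8 + A(P((4 + 4)*0, -3)) = 7*8 + 4*(-4)² = 56 + 4*16 = 56 + 64 = 120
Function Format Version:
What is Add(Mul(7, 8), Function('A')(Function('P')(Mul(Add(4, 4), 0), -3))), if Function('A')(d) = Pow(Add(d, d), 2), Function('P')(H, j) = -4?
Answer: 120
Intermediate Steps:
Function('A')(d) = Mul(4, Pow(d, 2)) (Function('A')(d) = Pow(Mul(2, d), 2) = Mul(4, Pow(d, 2)))
Add(Mul(7, 8), Function('A')(Function('P')(Mul(Add(4, 4), 0), -3))) = Add(Mul(7, 8), Mul(4, Pow(-4, 2))) = Add(56, Mul(4, 16)) = Add(56, 64) = 120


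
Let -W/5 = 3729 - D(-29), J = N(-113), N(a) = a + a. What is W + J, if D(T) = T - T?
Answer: -18871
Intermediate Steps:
D(T) = 0
N(a) = 2*a
J = -226 (J = 2*(-113) = -226)
W = -18645 (W = -5*(3729 - 1*0) = -5*(3729 + 0) = -5*3729 = -18645)
W + J = -18645 - 226 = -18871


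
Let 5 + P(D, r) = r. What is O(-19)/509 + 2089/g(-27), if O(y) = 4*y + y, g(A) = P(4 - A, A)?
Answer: -1066341/16288 ≈ -65.468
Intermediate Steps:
P(D, r) = -5 + r
g(A) = -5 + A
O(y) = 5*y
O(-19)/509 + 2089/g(-27) = (5*(-19))/509 + 2089/(-5 - 27) = -95*1/509 + 2089/(-32) = -95/509 + 2089*(-1/32) = -95/509 - 2089/32 = -1066341/16288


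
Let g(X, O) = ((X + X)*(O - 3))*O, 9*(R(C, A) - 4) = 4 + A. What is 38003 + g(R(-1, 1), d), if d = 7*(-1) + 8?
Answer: 341863/9 ≈ 37985.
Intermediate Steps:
R(C, A) = 40/9 + A/9 (R(C, A) = 4 + (4 + A)/9 = 4 + (4/9 + A/9) = 40/9 + A/9)
d = 1 (d = -7 + 8 = 1)
g(X, O) = 2*O*X*(-3 + O) (g(X, O) = ((2*X)*(-3 + O))*O = (2*X*(-3 + O))*O = 2*O*X*(-3 + O))
38003 + g(R(-1, 1), d) = 38003 + 2*1*(40/9 + (⅑)*1)*(-3 + 1) = 38003 + 2*1*(40/9 + ⅑)*(-2) = 38003 + 2*1*(41/9)*(-2) = 38003 - 164/9 = 341863/9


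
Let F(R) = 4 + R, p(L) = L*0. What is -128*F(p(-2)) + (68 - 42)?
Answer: -486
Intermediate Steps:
p(L) = 0
-128*F(p(-2)) + (68 - 42) = -128*(4 + 0) + (68 - 42) = -128*4 + 26 = -512 + 26 = -486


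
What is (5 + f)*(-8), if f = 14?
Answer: -152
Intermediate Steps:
(5 + f)*(-8) = (5 + 14)*(-8) = 19*(-8) = -152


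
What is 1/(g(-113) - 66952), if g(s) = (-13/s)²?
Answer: -12769/854909919 ≈ -1.4936e-5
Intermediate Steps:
g(s) = 169/s²
1/(g(-113) - 66952) = 1/(169/(-113)² - 66952) = 1/(169*(1/12769) - 66952) = 1/(169/12769 - 66952) = 1/(-854909919/12769) = -12769/854909919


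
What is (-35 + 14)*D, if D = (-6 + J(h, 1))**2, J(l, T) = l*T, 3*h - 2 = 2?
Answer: -1372/3 ≈ -457.33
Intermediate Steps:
h = 4/3 (h = 2/3 + (1/3)*2 = 2/3 + 2/3 = 4/3 ≈ 1.3333)
J(l, T) = T*l
D = 196/9 (D = (-6 + 1*(4/3))**2 = (-6 + 4/3)**2 = (-14/3)**2 = 196/9 ≈ 21.778)
(-35 + 14)*D = (-35 + 14)*(196/9) = -21*196/9 = -1372/3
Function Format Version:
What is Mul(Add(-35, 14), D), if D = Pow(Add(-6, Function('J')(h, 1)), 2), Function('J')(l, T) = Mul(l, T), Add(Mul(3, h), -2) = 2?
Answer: Rational(-1372, 3) ≈ -457.33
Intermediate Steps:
h = Rational(4, 3) (h = Add(Rational(2, 3), Mul(Rational(1, 3), 2)) = Add(Rational(2, 3), Rational(2, 3)) = Rational(4, 3) ≈ 1.3333)
Function('J')(l, T) = Mul(T, l)
D = Rational(196, 9) (D = Pow(Add(-6, Mul(1, Rational(4, 3))), 2) = Pow(Add(-6, Rational(4, 3)), 2) = Pow(Rational(-14, 3), 2) = Rational(196, 9) ≈ 21.778)
Mul(Add(-35, 14), D) = Mul(Add(-35, 14), Rational(196, 9)) = Mul(-21, Rational(196, 9)) = Rational(-1372, 3)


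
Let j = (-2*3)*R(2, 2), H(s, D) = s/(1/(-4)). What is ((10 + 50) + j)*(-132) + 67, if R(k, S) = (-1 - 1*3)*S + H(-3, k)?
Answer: -4685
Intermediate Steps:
H(s, D) = -4*s (H(s, D) = s/(-¼) = s*(-4) = -4*s)
R(k, S) = 12 - 4*S (R(k, S) = (-1 - 1*3)*S - 4*(-3) = (-1 - 3)*S + 12 = -4*S + 12 = 12 - 4*S)
j = -24 (j = (-2*3)*(12 - 4*2) = -6*(12 - 8) = -6*4 = -24)
((10 + 50) + j)*(-132) + 67 = ((10 + 50) - 24)*(-132) + 67 = (60 - 24)*(-132) + 67 = 36*(-132) + 67 = -4752 + 67 = -4685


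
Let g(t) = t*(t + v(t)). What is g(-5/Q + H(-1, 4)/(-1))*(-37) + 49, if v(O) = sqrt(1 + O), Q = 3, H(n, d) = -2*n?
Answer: -4036/9 + 814*I*sqrt(6)/9 ≈ -448.44 + 221.54*I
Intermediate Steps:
g(t) = t*(t + sqrt(1 + t))
g(-5/Q + H(-1, 4)/(-1))*(-37) + 49 = ((-5/3 - 2*(-1)/(-1))*((-5/3 - 2*(-1)/(-1)) + sqrt(1 + (-5/3 - 2*(-1)/(-1)))))*(-37) + 49 = ((-5*1/3 + 2*(-1))*((-5*1/3 + 2*(-1)) + sqrt(1 + (-5*1/3 + 2*(-1)))))*(-37) + 49 = ((-5/3 - 2)*((-5/3 - 2) + sqrt(1 + (-5/3 - 2))))*(-37) + 49 = -11*(-11/3 + sqrt(1 - 11/3))/3*(-37) + 49 = -11*(-11/3 + sqrt(-8/3))/3*(-37) + 49 = -11*(-11/3 + 2*I*sqrt(6)/3)/3*(-37) + 49 = (121/9 - 22*I*sqrt(6)/9)*(-37) + 49 = (-4477/9 + 814*I*sqrt(6)/9) + 49 = -4036/9 + 814*I*sqrt(6)/9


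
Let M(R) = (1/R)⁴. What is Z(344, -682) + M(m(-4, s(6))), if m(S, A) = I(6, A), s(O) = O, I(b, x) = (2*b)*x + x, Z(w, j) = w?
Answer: 12733179265/37015056 ≈ 344.00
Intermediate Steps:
I(b, x) = x + 2*b*x (I(b, x) = 2*b*x + x = x + 2*b*x)
m(S, A) = 13*A (m(S, A) = A*(1 + 2*6) = A*(1 + 12) = A*13 = 13*A)
M(R) = R⁻⁴ (M(R) = (1/R)⁴ = R⁻⁴)
Z(344, -682) + M(m(-4, s(6))) = 344 + (13*6)⁻⁴ = 344 + 78⁻⁴ = 344 + 1/37015056 = 12733179265/37015056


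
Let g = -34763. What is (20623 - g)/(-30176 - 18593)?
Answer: -55386/48769 ≈ -1.1357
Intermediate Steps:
(20623 - g)/(-30176 - 18593) = (20623 - 1*(-34763))/(-30176 - 18593) = (20623 + 34763)/(-48769) = 55386*(-1/48769) = -55386/48769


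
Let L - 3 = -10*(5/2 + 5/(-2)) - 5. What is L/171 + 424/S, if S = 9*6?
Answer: 4022/513 ≈ 7.8402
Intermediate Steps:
S = 54
L = -2 (L = 3 + (-10*(5/2 + 5/(-2)) - 5) = 3 + (-10*(5*(1/2) + 5*(-1/2)) - 5) = 3 + (-10*(5/2 - 5/2) - 5) = 3 + (-10*0 - 5) = 3 + (0 - 5) = 3 - 5 = -2)
L/171 + 424/S = -2/171 + 424/54 = -2*1/171 + 424*(1/54) = -2/171 + 212/27 = 4022/513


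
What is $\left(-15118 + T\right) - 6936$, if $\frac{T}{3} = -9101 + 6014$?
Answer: $-31315$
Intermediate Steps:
$T = -9261$ ($T = 3 \left(-9101 + 6014\right) = 3 \left(-3087\right) = -9261$)
$\left(-15118 + T\right) - 6936 = \left(-15118 - 9261\right) - 6936 = -24379 - 6936 = -31315$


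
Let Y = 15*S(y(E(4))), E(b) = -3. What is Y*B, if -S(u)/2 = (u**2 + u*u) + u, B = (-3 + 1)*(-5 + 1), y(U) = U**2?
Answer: -41040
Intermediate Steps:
B = 8 (B = -2*(-4) = 8)
S(u) = -4*u**2 - 2*u (S(u) = -2*((u**2 + u*u) + u) = -2*((u**2 + u**2) + u) = -2*(2*u**2 + u) = -2*(u + 2*u**2) = -4*u**2 - 2*u)
Y = -5130 (Y = 15*(-2*(-3)**2*(1 + 2*(-3)**2)) = 15*(-2*9*(1 + 2*9)) = 15*(-2*9*(1 + 18)) = 15*(-2*9*19) = 15*(-342) = -5130)
Y*B = -5130*8 = -41040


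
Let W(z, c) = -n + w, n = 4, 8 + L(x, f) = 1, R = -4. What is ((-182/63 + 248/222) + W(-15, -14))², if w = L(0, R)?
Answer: 18088009/110889 ≈ 163.12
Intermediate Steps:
L(x, f) = -7 (L(x, f) = -8 + 1 = -7)
w = -7
W(z, c) = -11 (W(z, c) = -1*4 - 7 = -4 - 7 = -11)
((-182/63 + 248/222) + W(-15, -14))² = ((-182/63 + 248/222) - 11)² = ((-182*1/63 + 248*(1/222)) - 11)² = ((-26/9 + 124/111) - 11)² = (-590/333 - 11)² = (-4253/333)² = 18088009/110889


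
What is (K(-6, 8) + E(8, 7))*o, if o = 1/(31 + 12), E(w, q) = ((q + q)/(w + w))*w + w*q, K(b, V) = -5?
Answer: 58/43 ≈ 1.3488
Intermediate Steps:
E(w, q) = q + q*w (E(w, q) = ((2*q)/((2*w)))*w + q*w = ((2*q)*(1/(2*w)))*w + q*w = (q/w)*w + q*w = q + q*w)
o = 1/43 ≈ 0.023256
(K(-6, 8) + E(8, 7))*o = (-5 + 7*(1 + 8))*(1/43) = (-5 + 7*9)*(1/43) = (-5 + 63)*(1/43) = 58*(1/43) = 58/43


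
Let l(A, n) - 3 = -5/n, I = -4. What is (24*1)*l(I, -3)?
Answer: 112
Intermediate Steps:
l(A, n) = 3 - 5/n
(24*1)*l(I, -3) = (24*1)*(3 - 5/(-3)) = 24*(3 - 5*(-⅓)) = 24*(3 + 5/3) = 24*(14/3) = 112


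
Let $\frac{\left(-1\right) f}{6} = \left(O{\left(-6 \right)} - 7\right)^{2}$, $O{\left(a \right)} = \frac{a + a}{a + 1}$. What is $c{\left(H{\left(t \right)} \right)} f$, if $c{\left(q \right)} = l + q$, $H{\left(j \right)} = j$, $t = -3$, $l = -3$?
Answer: $\frac{19044}{25} \approx 761.76$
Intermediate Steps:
$O{\left(a \right)} = \frac{2 a}{1 + a}$
$c{\left(q \right)} = -3 + q$
$f = - \frac{3174}{25}$ ($f = - 6 \left(2 \left(-6\right) \frac{1}{1 - 6} - 7\right)^{2} = - 6 \left(2 \left(-6\right) \frac{1}{-5} - 7\right)^{2} = - 6 \left(2 \left(-6\right) \left(- \frac{1}{5}\right) - 7\right)^{2} = - 6 \left(\frac{12}{5} - 7\right)^{2} = - 6 \left(- \frac{23}{5}\right)^{2} = \left(-6\right) \frac{529}{25} = - \frac{3174}{25} \approx -126.96$)
$c{\left(H{\left(t \right)} \right)} f = \left(-3 - 3\right) \left(- \frac{3174}{25}\right) = \left(-6\right) \left(- \frac{3174}{25}\right) = \frac{19044}{25}$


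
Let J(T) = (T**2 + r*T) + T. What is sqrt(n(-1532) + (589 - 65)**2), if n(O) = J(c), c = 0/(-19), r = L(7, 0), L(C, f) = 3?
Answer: 524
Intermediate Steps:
r = 3
c = 0 (c = 0*(-1/19) = 0)
J(T) = T**2 + 4*T (J(T) = (T**2 + 3*T) + T = T**2 + 4*T)
n(O) = 0 (n(O) = 0*(4 + 0) = 0*4 = 0)
sqrt(n(-1532) + (589 - 65)**2) = sqrt(0 + (589 - 65)**2) = sqrt(0 + 524**2) = sqrt(0 + 274576) = sqrt(274576) = 524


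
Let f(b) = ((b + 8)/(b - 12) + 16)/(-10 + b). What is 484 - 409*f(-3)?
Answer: 38099/39 ≈ 976.90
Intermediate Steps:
f(b) = (16 + (8 + b)/(-12 + b))/(-10 + b) (f(b) = ((8 + b)/(-12 + b) + 16)/(-10 + b) = (16 + (8 + b)/(-12 + b))/(-10 + b))
484 - 409*f(-3) = 484 - 409*(-184 + 17*(-3))/(120 + (-3)**2 - 22*(-3)) = 484 - 409*(-184 - 51)/(120 + 9 + 66) = 484 - 409*(-235)/195 = 484 - 409*(-47/39) = 484 + 19223/39 = 38099/39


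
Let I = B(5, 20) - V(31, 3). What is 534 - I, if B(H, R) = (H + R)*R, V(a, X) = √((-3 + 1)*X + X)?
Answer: 34 + I*√3 ≈ 34.0 + 1.732*I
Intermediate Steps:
V(a, X) = √(-X) (V(a, X) = √(-2*X + X) = √(-X))
B(H, R) = R*(H + R)
I = 500 - I*√3 (I = 20*(5 + 20) - √(-1*3) = 20*25 - √(-3) = 500 - I*√3 ≈ 500.0 - 1.732*I)
534 - I = 534 - (500 - I*√3) = 534 + (-500 + I*√3) = 34 + I*√3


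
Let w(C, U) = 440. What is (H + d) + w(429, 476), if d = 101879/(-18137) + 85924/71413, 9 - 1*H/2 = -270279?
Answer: 700727717720857/1295217581 ≈ 5.4101e+5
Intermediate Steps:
H = 540576 (H = 18 - 2*(-270279) = 18 + 540558 = 540576)
d = -5717081439/1295217581 (d = 101879*(-1/18137) + 85924*(1/71413) = -101879/18137 + 85924/71413 = -5717081439/1295217581 ≈ -4.4140)
(H + d) + w(429, 476) = (540576 - 5717081439/1295217581) + 440 = 700157821985217/1295217581 + 440 = 700727717720857/1295217581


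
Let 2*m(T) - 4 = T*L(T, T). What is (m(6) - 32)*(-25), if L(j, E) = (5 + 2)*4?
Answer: -1350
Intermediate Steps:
L(j, E) = 28 (L(j, E) = 7*4 = 28)
m(T) = 2 + 14*T (m(T) = 2 + (T*28)/2 = 2 + (28*T)/2 = 2 + 14*T)
(m(6) - 32)*(-25) = ((2 + 14*6) - 32)*(-25) = ((2 + 84) - 32)*(-25) = (86 - 32)*(-25) = 54*(-25) = -1350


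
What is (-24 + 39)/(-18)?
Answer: -⅚ ≈ -0.83333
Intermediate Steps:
(-24 + 39)/(-18) = -1/18*15 = -⅚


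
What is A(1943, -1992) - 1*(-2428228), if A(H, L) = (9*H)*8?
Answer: 2568124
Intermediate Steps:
A(H, L) = 72*H
A(1943, -1992) - 1*(-2428228) = 72*1943 - 1*(-2428228) = 139896 + 2428228 = 2568124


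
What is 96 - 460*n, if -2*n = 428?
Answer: 98536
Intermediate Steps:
n = -214 (n = -½*428 = -214)
96 - 460*n = 96 - 460*(-214) = 96 + 98440 = 98536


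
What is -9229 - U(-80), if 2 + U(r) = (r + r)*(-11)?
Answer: -10987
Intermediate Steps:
U(r) = -2 - 22*r (U(r) = -2 + (r + r)*(-11) = -2 + (2*r)*(-11) = -2 - 22*r)
-9229 - U(-80) = -9229 - (-2 - 22*(-80)) = -9229 - (-2 + 1760) = -9229 - 1*1758 = -9229 - 1758 = -10987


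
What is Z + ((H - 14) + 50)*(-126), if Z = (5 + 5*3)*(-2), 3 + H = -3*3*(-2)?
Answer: -6466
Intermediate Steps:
H = 15 (H = -3 - 3*3*(-2) = -3 - 9*(-2) = -3 + 18 = 15)
Z = -40 (Z = (5 + 15)*(-2) = 20*(-2) = -40)
Z + ((H - 14) + 50)*(-126) = -40 + ((15 - 14) + 50)*(-126) = -40 + (1 + 50)*(-126) = -40 + 51*(-126) = -40 - 6426 = -6466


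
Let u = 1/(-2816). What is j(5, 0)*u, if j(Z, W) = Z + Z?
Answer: -5/1408 ≈ -0.0035511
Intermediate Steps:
u = -1/2816 ≈ -0.00035511
j(Z, W) = 2*Z
j(5, 0)*u = (2*5)*(-1/2816) = 10*(-1/2816) = -5/1408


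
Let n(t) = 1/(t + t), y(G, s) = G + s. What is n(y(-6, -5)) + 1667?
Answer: 36673/22 ≈ 1667.0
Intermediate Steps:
n(t) = 1/(2*t)
n(y(-6, -5)) + 1667 = 1/(2*(-6 - 5)) + 1667 = (1/2)/(-11) + 1667 = (1/2)*(-1/11) + 1667 = -1/22 + 1667 = 36673/22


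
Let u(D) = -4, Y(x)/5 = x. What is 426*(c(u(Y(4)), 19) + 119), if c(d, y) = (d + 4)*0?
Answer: 50694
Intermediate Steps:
Y(x) = 5*x
c(d, y) = 0 (c(d, y) = (4 + d)*0 = 0)
426*(c(u(Y(4)), 19) + 119) = 426*(0 + 119) = 426*119 = 50694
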